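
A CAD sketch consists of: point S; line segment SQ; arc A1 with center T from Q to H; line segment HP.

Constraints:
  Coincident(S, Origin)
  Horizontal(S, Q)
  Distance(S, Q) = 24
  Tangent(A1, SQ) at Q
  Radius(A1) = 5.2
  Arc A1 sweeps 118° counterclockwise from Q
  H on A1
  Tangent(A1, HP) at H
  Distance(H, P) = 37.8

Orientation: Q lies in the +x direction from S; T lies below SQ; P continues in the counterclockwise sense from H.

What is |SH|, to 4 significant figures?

20.86

A1 meets SQ tangentially, so TQ is at right angles to SQ, so T = Q + (0, -5.2) = (24.00, -5.200). On A1, Q sits at bearing 90° from T; a 118° counterclockwise sweep puts H at bearing 208°, so H = T + 5.2·(cos 208°, sin 208°) = (19.41, -7.641). Then |SH| = |H − S| = 20.86.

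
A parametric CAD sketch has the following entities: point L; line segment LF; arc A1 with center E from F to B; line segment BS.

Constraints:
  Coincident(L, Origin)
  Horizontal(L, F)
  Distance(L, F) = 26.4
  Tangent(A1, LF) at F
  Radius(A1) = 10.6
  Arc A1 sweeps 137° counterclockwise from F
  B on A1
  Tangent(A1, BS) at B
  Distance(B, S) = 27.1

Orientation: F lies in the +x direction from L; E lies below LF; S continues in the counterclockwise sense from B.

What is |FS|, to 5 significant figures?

38.927

On A1, F sits at bearing 90° from E; a 137° counterclockwise sweep puts B at bearing 227°, so B = E + 10.6·(cos 227°, sin 227°) = (19.171, -18.352). The tangent condition forces EB to be normal to BS, so BS runs along (−sin 227°, cos 227°); with |BS| = 27.1, S = (38.991, -36.835). Then |FS| = |S − F| = 38.927.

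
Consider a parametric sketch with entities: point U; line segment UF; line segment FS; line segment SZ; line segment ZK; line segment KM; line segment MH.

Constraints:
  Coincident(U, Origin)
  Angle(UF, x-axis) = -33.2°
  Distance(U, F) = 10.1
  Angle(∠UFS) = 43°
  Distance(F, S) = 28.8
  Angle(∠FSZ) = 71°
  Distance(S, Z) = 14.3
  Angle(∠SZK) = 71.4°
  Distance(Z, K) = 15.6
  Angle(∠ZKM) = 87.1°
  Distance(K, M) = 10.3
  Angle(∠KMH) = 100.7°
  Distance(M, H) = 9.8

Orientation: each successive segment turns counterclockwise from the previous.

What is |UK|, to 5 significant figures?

5.2601

U is at the origin; UF runs at -33.2° with length 10.1, so F = (8.4513, -5.5304). ∠UFS = 43.0° gives FS at 103.80° from the x-axis; with |FS| = 28.8, S = (1.5816, 22.438). ∠FSZ = 71.0° gives SZ at -147.20° from the x-axis; with |SZ| = 14.3, Z = (-10.439, 14.692). ∠SZK = 71.4° gives ZK at -38.600° from the x-axis; with |ZK| = 15.6, K = (1.7532, 4.9593). Then |UK| = |K − U| = 5.2601.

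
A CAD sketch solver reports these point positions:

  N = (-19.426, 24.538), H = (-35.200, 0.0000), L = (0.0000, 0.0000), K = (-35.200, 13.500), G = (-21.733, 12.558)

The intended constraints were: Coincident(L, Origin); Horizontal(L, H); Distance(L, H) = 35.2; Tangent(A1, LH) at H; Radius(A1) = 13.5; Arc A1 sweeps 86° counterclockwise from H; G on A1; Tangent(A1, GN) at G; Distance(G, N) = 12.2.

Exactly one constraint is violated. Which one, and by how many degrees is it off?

Tangent(A1, GN) at G — off by 6.90°.

L = (0.00, 0.00) ✓; L.y = 0.00, H.y = 0.00 ✓; |LH| = 35.20 ✓; ∠(KH, HL) = 90.00° ✓; |KH| = 13.50 ✓; bearing(K→G) − bearing(K→H) = 86.00° ✓; |KG| = 13.50 ✓; ∠(KG, GN) = 96.90° ✗; |GN| = 12.20 ✓.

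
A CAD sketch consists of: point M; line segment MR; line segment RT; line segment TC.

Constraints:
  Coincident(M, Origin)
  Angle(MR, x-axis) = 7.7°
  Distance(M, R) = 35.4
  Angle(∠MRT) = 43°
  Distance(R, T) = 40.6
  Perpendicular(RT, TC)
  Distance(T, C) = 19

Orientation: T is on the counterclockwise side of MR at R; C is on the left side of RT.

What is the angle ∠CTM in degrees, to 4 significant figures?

31.35°

M is at the origin; MR runs at 7.7° with length 35.4, so R = 35.4·(cos 7.7°, sin 7.7°) = (35.08, 4.743). ∠MRT = 43.0°, so RT runs at 7.7° + (180° − 43.0°) = 144.7° from the x-axis; with |RT| = 40.6, T = R + 40.6·(cos 144.7°, sin 144.7°) = (1.946, 28.20). The perpendicularity gives TC at right angles to RT; with |TC| = 19.0 on the left of RT, C = T + 19.0·(-0.5779, -0.8161) = (-9.034, 12.70). Then cos ∠CTM = TC·TM / (|TC||TM|), giving 31.35°.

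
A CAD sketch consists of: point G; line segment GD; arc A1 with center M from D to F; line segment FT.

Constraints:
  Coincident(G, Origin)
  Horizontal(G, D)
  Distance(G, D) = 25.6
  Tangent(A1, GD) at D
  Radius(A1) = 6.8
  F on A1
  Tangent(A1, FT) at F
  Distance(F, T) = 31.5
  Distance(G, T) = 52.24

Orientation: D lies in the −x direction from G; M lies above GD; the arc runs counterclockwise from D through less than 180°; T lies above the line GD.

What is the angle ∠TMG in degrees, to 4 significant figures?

125.4°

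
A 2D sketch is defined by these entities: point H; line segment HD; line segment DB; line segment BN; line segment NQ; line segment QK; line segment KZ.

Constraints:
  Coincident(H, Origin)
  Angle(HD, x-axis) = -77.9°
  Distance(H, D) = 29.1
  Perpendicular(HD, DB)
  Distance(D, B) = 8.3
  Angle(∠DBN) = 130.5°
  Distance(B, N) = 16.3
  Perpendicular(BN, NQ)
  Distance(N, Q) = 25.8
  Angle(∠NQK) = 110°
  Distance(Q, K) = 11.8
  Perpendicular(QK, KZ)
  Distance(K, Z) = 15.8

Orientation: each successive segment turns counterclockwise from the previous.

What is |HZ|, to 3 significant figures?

19.8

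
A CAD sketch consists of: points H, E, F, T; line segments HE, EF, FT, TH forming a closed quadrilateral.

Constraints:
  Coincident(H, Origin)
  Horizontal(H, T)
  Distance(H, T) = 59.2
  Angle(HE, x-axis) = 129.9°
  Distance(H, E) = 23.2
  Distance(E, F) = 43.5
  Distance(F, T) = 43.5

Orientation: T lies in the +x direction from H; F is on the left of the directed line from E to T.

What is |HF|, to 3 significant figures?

39.9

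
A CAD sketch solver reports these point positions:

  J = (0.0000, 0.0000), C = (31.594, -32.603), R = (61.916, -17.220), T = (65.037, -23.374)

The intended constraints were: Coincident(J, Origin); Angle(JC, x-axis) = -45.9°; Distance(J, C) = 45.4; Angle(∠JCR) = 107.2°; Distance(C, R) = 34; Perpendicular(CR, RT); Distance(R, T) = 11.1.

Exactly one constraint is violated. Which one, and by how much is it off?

Distance(R, T) = 11.1 — off by 4.20.

J = (0.00, 0.00) ✓; JC at -45.90° ✓; |JC| = 45.40 ✓; ∠JCR = 107.2° ✓; |CR| = 34.00 ✓; ∠(CR, RT) = 90.01° ✓; |RT| = 6.900 ✗.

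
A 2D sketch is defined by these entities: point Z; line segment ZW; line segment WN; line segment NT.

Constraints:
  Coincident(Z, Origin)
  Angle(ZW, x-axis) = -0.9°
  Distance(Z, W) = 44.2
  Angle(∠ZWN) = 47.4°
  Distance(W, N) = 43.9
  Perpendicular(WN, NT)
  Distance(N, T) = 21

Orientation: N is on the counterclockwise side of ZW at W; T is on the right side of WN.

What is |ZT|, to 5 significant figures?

55.331

Z is at the origin; ZW runs at -0.9° with length 44.2, so W = 44.2·(cos -0.9°, sin -0.9°) = (44.195, -0.69426). ∠ZWN = 47.4°, so WN runs at -0.9° + (180° − 47.4°) = 131.70° from the x-axis; with |WN| = 43.9, N = W + 43.9·(cos 131.70°, sin 131.70°) = (14.991, 32.083). The perpendicularity gives NT at right angles to WN; with |NT| = 21.0 on the right of WN, T = N + 21.0·(0.74664, 0.66523) = (30.670, 46.053). Then |ZT| = |T − Z| = 55.331.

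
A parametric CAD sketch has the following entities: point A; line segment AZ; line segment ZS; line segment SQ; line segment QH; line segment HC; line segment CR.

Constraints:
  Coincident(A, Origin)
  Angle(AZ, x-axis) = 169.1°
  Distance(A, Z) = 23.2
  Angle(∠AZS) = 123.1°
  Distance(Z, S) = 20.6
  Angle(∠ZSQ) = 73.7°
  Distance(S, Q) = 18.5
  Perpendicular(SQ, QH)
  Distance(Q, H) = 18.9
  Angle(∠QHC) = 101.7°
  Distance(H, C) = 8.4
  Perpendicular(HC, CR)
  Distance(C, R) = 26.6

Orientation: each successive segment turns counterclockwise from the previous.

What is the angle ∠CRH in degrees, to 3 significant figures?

17.5°

A is at the origin; AZ runs at 169.1° with length 23.2, so Z = (-22.8, 4.39). ∠AZS = 123.1° gives ZS at -134° from the x-axis; with |ZS| = 20.6, S = (-37.1, -10.4). ∠ZSQ = 73.7° gives SQ at -27.7° from the x-axis; with |SQ| = 18.5, Q = (-20.7, -19.0). SQ is perpendicular to QH, so QH runs at 62.3°; with |QH| = 18.9, H = (-11.9, -2.30). ∠QHC = 101.7° gives HC at 141° from the x-axis; with |HC| = 8.4, C = (-18.4, 3.03). The perpendicularity gives CR at right angles to HC, so CR runs at -129°; with |CR| = 26.6, R = (-35.3, -17.5). Then cos ∠CRH = RC·RH / (|RC||RH|), giving 17.5°.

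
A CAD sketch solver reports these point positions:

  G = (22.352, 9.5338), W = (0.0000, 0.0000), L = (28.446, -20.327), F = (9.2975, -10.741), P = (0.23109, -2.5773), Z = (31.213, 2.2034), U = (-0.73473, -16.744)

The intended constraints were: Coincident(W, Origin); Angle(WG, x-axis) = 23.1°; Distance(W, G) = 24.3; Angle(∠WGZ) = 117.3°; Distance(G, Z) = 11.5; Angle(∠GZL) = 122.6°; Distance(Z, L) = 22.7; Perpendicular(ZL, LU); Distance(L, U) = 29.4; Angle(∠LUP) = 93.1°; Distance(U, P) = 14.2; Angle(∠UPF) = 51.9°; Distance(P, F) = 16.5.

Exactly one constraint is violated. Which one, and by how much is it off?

Distance(P, F) = 16.5 — off by 4.30.

W = (0.00, 0.00) ✓; WG at 23.10° ✓; |WG| = 24.30 ✓; ∠WGZ = 117.3° ✓; |GZ| = 11.50 ✓; ∠GZL = 122.6° ✓; |ZL| = 22.70 ✓; ∠(ZL, LU) = 90.00° ✓; |LU| = 29.40 ✓; ∠LUP = 93.10° ✓; |UP| = 14.20 ✓; ∠UPF = 51.90° ✓; |PF| = 12.20 ✗.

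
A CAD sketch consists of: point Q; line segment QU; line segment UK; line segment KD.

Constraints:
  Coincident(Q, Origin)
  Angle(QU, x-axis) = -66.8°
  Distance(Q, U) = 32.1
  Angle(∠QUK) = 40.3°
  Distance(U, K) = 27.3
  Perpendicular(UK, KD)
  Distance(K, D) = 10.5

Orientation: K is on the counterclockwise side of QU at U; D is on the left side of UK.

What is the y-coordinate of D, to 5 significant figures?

-0.32367

Q is at the origin; QU runs at -66.8° with length 32.1, so U = 32.1·(cos -66.8°, sin -66.8°) = (12.646, -29.504). ∠QUK = 40.3°, so UK runs at -66.8° + (180° − 40.3°) = 72.900° from the x-axis; with |UK| = 27.3, K = U + 27.3·(cos 72.900°, sin 72.900°) = (20.673, -3.4111). The perpendicularity gives KD at right angles to UK; with |KD| = 10.5 on the left of UK, D = K + 10.5·(-0.95579, 0.29404) = (10.637, -0.32367). So D.y = -0.32367.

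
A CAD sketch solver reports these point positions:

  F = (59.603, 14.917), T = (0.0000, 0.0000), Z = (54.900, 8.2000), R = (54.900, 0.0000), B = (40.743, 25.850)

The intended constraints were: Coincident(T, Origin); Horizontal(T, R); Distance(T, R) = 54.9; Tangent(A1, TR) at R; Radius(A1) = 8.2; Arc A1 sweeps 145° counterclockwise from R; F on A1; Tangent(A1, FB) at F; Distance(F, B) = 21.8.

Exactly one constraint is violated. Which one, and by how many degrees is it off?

Tangent(A1, FB) at F — off by 4.90°.

T = (0.00, 0.00) ✓; T.y = 0.00, R.y = 0.00 ✓; |TR| = 54.90 ✓; ∠(ZR, RT) = 90.00° ✓; |ZR| = 8.200 ✓; bearing(Z→F) − bearing(Z→R) = 145.0° ✓; |ZF| = 8.200 ✓; ∠(ZF, FB) = 85.10° ✗; |FB| = 21.80 ✓.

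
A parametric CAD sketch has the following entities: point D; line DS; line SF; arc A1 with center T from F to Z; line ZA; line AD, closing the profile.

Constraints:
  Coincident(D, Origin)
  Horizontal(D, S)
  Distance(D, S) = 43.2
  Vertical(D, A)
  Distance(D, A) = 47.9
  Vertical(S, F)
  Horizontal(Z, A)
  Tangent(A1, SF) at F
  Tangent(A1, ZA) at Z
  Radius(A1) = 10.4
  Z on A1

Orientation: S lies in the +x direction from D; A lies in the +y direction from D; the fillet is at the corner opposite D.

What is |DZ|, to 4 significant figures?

58.05

D is at the origin; D and S share the same y with |DS| = 43.2 and S on the +x side, so S = (43.20, 0.000). DA is vertical with |DA| = 47.9 and A on the +y side, so A = (0.000, 47.90). The virtual corner opposite D is at (43.20, 47.90). Tangency of A1 to SF means the radius TF is perpendicular to SF and tangency of A1 to ZA means the radius TZ is perpendicular to ZA, with radius 10.4, so the center T sits 10.4 in from both sides at T = (32.80, 37.50). That places the tangent points at F = (43.20, 37.50) on SF and Z = (32.80, 47.90) on ZA. Then |DZ| = |Z − D| = 58.05.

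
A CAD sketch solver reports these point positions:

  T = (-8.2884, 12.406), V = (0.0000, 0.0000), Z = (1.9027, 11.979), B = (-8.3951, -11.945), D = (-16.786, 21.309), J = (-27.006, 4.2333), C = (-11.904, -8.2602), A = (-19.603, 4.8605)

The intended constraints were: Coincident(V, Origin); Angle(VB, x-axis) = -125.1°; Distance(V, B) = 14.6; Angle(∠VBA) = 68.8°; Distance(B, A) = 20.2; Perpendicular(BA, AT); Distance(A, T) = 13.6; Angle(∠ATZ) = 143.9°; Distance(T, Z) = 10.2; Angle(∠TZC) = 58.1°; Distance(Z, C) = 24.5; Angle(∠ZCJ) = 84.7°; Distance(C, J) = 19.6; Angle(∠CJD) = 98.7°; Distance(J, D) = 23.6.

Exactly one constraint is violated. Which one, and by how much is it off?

Distance(J, D) = 23.6 — off by 3.70.

V = (0.00, 0.00) ✓; VB at -125.1° ✓; |VB| = 14.60 ✓; ∠VBA = 68.80° ✓; |BA| = 20.20 ✓; ∠(BA, AT) = 90.00° ✓; |AT| = 13.60 ✓; ∠ATZ = 143.9° ✓; |TZ| = 10.20 ✓; ∠TZC = 58.10° ✓; |ZC| = 24.50 ✓; ∠ZCJ = 84.70° ✓; |CJ| = 19.60 ✓; ∠CJD = 98.70° ✓; |JD| = 19.90 ✗.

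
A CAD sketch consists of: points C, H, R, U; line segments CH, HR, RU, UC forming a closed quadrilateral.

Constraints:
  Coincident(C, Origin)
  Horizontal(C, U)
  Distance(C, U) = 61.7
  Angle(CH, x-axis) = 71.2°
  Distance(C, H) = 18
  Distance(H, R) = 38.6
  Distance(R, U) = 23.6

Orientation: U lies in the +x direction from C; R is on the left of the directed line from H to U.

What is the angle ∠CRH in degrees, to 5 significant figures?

21.352°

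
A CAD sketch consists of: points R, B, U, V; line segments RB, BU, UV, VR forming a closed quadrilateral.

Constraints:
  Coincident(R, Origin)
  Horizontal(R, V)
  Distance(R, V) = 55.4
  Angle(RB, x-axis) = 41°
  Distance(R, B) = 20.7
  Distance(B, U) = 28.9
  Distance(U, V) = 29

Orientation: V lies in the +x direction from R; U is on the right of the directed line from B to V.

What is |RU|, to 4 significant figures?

31.41

R is at the origin; RV is horizontal with |RV| = 55.4 and V in +x, so V = (55.4, 0). RB runs at 41.0° with |RB| = 20.7, so B = (15.62, 13.58). U is determined by |BU| = 28.9 and |UV| = 29.0 together: it lies at the intersection of circle(B, 28.9) and circle(V, 29.0). With |BV| = 42.03, the foot of the radical line on BV is 20.95 from B and the perpendicular offset is √(28.9² − 20.95²) = 19.91. Taking the right-of-BV solution: U = (29.01, -12.03).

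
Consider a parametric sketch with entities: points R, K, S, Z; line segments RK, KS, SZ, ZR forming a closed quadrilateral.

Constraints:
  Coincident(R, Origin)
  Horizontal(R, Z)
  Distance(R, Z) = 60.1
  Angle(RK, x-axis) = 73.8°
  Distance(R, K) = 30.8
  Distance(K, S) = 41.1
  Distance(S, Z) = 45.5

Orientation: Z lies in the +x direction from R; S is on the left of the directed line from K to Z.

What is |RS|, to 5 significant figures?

64.291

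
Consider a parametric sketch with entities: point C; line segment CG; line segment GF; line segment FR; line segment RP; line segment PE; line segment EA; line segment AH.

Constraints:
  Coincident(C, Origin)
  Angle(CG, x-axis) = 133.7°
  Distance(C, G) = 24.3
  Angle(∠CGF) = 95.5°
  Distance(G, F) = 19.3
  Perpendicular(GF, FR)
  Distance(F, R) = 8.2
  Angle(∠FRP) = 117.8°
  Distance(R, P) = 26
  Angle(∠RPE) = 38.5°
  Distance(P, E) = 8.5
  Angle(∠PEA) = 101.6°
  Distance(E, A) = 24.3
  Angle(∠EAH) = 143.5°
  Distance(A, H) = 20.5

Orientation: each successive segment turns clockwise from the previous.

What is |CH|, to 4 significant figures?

40.34

C is at the origin; CG runs at 133.7° with length 24.3, so G = (-16.79, 17.57). ∠CGF = 95.5° gives GF at 49.20° from the x-axis; with |GF| = 19.3, F = (-4.177, 32.18). GF ⟂ FR, so FR runs at -40.80°; with |FR| = 8.2, R = (2.030, 26.82). ∠FRP = 117.8° gives RP at -103.0° from the x-axis; with |RP| = 26.0, P = (-3.819, 1.486). ∠RPE = 38.5° gives PE at 115.5° from the x-axis; with |PE| = 8.5, E = (-7.478, 9.158). ∠PEA = 101.6° gives EA at 37.10° from the x-axis; with |EA| = 24.3, A = (11.90, 23.82). ∠EAH = 143.5° gives AH at 0.6000° from the x-axis; with |AH| = 20.5, H = (32.40, 24.03). Then |CH| = |H − C| = 40.34.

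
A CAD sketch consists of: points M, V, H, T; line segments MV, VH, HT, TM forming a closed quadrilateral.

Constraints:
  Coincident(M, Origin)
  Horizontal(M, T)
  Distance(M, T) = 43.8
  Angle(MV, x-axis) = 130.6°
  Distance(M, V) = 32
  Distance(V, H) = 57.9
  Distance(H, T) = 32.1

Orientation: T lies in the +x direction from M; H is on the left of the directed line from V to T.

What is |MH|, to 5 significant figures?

48.193

Checks: M.y = 0.00, T.y = 0.00 ✓; |VH| = 57.90 ✓; |HT| = 32.10 ✓.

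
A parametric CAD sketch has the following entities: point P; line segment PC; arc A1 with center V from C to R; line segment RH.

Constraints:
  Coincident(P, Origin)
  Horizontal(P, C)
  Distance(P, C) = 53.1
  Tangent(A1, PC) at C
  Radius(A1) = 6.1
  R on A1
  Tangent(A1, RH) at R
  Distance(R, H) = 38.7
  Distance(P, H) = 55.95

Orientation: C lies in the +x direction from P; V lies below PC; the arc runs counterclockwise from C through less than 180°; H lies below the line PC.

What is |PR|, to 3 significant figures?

47.4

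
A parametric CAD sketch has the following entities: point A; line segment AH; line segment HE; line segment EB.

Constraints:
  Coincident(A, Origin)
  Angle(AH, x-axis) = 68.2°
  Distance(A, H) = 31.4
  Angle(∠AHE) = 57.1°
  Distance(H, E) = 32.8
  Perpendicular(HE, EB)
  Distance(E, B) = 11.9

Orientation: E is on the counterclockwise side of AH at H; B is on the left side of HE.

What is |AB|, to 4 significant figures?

21.38

A is at the origin; AH runs at 68.2° with length 31.4, so H = 31.4·(cos 68.2°, sin 68.2°) = (11.66, 29.15). ∠AHE = 57.1°, so HE runs at 68.2° + (180° − 57.1°) = 191.1° from the x-axis; with |HE| = 32.8, E = H + 32.8·(cos 191.1°, sin 191.1°) = (-20.53, 22.84). HE ⟂ EB; with |EB| = 11.9 on the left of HE, B = E + 11.9·(0.1925, -0.9813) = (-18.23, 11.16). Then |AB| = |B − A| = 21.38.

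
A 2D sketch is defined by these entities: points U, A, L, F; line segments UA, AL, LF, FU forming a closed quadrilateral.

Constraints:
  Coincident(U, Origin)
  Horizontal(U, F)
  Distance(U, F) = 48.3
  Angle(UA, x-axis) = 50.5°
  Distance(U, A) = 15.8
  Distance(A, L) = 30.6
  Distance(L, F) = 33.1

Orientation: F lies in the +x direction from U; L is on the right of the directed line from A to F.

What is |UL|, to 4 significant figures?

25.97

Checks: |AL| = 30.60 ✓; |LF| = 33.10 ✓.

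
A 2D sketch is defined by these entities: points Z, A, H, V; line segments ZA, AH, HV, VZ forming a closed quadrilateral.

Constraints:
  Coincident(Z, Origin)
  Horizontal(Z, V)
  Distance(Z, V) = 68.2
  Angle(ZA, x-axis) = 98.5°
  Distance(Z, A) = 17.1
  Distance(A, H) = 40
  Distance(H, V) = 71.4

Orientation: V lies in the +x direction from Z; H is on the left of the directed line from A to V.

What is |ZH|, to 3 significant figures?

54.2

Z is at the origin; Z and V share the same y with |ZV| = 68.2 and V in +x, so V = (68.2, 0). ZA runs at 98.5° with |ZA| = 17.1, so A = (-2.53, 16.9). H is determined by |AH| = 40.0 and |HV| = 71.4 together: it lies at the intersection of circle(A, 40.0) and circle(V, 71.4). With |AV| = 72.7, the foot of the radical line on AV is 12.3 from A and the perpendicular offset is √(40.0² − 12.3²) = 38.1. Taking the left-of-AV solution: H = (18.3, 51.1).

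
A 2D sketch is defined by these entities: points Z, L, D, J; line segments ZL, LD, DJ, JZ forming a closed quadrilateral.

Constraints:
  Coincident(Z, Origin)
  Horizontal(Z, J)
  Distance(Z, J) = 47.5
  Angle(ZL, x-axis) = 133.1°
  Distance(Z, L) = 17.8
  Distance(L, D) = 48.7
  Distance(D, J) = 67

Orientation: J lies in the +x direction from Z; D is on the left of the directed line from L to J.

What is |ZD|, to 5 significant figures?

57.008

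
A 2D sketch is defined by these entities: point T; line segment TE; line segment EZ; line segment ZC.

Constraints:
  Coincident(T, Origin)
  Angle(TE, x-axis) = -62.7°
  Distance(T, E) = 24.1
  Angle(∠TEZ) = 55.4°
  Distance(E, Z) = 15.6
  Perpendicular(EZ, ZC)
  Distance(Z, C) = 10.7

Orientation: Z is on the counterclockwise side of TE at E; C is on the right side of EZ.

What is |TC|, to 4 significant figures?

30.60

T is at the origin; TE runs at -62.7° with length 24.1, so E = 24.1·(cos -62.7°, sin -62.7°) = (11.05, -21.42). ∠TEZ = 55.4°, so EZ runs at -62.7° + (180° − 55.4°) = 61.90° from the x-axis; with |EZ| = 15.6, Z = E + 15.6·(cos 61.90°, sin 61.90°) = (18.40, -7.654). EZ ⟂ ZC; with |ZC| = 10.7 on the right of EZ, C = Z + 10.7·(0.8821, -0.4710) = (27.84, -12.69). Then |TC| = |C − T| = 30.60.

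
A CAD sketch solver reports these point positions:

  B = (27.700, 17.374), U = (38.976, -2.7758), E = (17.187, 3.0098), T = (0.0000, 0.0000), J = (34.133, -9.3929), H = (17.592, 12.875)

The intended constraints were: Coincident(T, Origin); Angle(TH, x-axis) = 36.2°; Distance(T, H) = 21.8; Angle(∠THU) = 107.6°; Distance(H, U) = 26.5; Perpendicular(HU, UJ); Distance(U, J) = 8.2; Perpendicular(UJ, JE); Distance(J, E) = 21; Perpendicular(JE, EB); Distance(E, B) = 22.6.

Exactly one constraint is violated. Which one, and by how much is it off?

Distance(E, B) = 22.6 — off by 4.80.

T = (0.00, 0.00) ✓; TH at 36.20° ✓; |TH| = 21.80 ✓; ∠THU = 107.6° ✓; |HU| = 26.50 ✓; ∠(HU, UJ) = 90.00° ✓; |UJ| = 8.200 ✓; ∠(UJ, JE) = 90.00° ✓; |JE| = 21.00 ✓; ∠(JE, EB) = 90.00° ✓; |EB| = 17.80 ✗.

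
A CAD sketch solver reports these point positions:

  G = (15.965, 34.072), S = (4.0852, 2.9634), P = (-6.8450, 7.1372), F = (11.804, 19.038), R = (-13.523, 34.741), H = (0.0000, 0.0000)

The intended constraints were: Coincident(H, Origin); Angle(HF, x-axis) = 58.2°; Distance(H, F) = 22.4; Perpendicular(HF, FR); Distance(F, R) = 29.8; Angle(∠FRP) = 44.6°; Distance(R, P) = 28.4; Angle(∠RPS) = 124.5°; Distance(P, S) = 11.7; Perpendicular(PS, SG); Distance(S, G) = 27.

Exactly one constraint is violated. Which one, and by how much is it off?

Distance(S, G) = 27 — off by 6.30.

H = (0.00, 0.00) ✓; HF at 58.20° ✓; |HF| = 22.40 ✓; ∠(HF, FR) = 90.00° ✓; |FR| = 29.80 ✓; ∠FRP = 44.60° ✓; |RP| = 28.40 ✓; ∠RPS = 124.5° ✓; |PS| = 11.70 ✓; ∠(PS, SG) = 90.00° ✓; |SG| = 33.30 ✗.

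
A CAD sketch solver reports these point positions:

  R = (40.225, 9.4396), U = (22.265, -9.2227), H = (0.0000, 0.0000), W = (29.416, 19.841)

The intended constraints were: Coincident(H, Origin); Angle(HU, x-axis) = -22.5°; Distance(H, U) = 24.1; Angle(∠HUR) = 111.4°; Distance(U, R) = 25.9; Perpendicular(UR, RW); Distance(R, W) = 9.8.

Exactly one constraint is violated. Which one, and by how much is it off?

Distance(R, W) = 9.8 — off by 5.20.

H = (0.00, 0.00) ✓; HU at -22.50° ✓; |HU| = 24.10 ✓; ∠HUR = 111.4° ✓; |UR| = 25.90 ✓; ∠(UR, RW) = 90.00° ✓; |RW| = 15.00 ✗.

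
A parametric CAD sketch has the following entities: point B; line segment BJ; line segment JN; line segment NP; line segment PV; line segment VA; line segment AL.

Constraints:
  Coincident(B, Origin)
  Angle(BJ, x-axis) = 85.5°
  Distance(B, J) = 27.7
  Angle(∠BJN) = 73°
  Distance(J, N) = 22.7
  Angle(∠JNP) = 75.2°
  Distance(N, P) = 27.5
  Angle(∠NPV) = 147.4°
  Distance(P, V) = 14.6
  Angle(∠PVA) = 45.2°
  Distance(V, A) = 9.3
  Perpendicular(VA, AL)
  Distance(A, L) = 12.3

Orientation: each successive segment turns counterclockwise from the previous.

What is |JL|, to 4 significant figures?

32.76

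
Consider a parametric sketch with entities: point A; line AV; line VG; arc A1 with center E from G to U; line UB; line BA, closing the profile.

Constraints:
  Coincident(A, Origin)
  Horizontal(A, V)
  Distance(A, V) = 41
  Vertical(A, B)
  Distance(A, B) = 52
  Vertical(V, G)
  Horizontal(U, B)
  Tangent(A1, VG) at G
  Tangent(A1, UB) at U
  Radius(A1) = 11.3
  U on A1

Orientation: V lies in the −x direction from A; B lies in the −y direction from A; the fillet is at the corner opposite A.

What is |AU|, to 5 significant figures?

59.884

A is at the origin; AV is horizontal with |AV| = 41.0 and V on the −x side, so V = (-41.000, 0.0000). AB is vertical with |AB| = 52.0 and B on the −y side, so B = (0.0000, -52.000). The virtual corner opposite A is at (-41.000, -52.000). Since A1 is tangent to VG there, EG ⟂ VG and A1 meets UB tangentially, so EU is at right angles to UB, with radius 11.3, so the center E sits 11.3 in from both sides at E = (-29.700, -40.700). That places the tangent points at G = (-41.000, -40.700) on VG and U = (-29.700, -52.000) on UB. Then |AU| = |U − A| = 59.884.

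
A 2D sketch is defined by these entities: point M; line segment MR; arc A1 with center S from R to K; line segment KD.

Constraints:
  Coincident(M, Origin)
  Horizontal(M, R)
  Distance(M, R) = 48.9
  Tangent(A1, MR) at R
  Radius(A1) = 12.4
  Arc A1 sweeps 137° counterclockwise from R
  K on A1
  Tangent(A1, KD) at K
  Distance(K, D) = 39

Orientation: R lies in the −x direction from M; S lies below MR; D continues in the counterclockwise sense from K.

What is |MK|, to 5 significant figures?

61.243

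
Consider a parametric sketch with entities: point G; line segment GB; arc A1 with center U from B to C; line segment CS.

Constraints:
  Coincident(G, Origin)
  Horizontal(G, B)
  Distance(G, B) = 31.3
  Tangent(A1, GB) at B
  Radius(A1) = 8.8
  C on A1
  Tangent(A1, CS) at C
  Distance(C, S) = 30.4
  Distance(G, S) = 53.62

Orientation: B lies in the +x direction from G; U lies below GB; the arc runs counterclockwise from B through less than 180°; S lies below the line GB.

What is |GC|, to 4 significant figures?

26.33

Checks: G = (0.00, 0.00) ✓; |UC| = 8.800 ✓; ∠(UC, CS) = 90.00° ✓; |CS| = 30.40 ✓; |GS| = 53.62 ✓.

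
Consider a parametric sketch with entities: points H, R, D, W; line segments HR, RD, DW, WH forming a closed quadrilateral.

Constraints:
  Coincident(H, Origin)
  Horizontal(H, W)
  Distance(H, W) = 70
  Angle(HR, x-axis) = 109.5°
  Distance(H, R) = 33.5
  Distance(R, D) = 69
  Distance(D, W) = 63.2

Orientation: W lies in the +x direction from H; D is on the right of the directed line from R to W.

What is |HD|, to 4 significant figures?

35.61

H is at the origin; HW is horizontal with |HW| = 70.0 and W in +x, so W = (70.0, 0). HR runs at 109.5° with |HR| = 33.5, so R = (-11.18, 31.58). D is determined by |RD| = 69.0 and |DW| = 63.2 together: it lies at the intersection of circle(R, 69.0) and circle(W, 63.2). With |RW| = 87.11, the foot of the radical line on RW is 47.96 from R and the perpendicular offset is √(69.0² − 47.96²) = 49.61. Taking the right-of-RW solution: D = (15.53, -32.04).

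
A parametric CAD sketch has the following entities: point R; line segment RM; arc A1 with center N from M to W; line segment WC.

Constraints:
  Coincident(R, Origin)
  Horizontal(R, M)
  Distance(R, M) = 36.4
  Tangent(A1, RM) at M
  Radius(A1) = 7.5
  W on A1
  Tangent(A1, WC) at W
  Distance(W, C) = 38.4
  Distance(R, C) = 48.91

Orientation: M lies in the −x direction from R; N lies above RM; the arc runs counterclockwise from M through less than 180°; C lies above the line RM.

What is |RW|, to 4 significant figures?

29.67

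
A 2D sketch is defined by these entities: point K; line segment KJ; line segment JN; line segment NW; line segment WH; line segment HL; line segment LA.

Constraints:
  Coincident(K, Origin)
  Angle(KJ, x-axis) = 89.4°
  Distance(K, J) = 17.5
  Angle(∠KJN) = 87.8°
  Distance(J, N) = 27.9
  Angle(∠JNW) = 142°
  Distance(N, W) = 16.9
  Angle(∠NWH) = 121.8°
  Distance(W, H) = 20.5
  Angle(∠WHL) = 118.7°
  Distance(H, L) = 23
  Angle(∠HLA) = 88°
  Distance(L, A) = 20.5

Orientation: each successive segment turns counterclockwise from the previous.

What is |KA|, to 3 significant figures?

10.3

∠WHL = 118.7° gives HL at -20.9° from the x-axis; with |HL| = 23.0, L = (-16.5, -22.6). ∠HLA = 88.0° gives LA at 71.1° from the x-axis; with |LA| = 20.5, A = (-9.82, -3.17). Then |KA| = |A − K| = 10.3.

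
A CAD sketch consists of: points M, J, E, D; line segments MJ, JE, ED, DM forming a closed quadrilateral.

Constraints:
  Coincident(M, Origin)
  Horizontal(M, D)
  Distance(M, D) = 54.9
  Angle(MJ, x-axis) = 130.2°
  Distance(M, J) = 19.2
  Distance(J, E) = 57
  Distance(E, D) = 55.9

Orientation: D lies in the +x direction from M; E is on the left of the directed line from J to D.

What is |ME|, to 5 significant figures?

59.890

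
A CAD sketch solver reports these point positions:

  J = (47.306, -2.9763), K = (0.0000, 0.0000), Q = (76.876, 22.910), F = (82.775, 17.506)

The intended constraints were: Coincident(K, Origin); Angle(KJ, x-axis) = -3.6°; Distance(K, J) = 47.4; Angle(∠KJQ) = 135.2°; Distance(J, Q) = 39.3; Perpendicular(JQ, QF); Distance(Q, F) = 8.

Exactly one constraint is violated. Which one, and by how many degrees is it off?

Perpendicular(JQ, QF) — off by 6.31°.

K = (0.00, 0.00) ✓; KJ at -3.600° ✓; |KJ| = 47.40 ✓; ∠KJQ = 135.2° ✓; |JQ| = 39.30 ✓; ∠(JQ, QF) = 83.69° ✗; |QF| = 8.000 ✓.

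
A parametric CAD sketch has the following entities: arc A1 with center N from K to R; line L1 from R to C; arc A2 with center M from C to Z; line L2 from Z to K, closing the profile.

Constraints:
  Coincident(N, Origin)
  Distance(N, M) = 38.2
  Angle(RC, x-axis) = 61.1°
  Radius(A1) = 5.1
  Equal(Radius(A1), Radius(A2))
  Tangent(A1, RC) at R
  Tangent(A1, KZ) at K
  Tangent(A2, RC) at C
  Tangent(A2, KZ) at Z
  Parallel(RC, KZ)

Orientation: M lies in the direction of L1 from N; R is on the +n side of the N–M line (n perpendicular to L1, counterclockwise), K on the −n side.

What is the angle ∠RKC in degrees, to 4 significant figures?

75.05°

Tangency of A1 to both parallel lines with radius 5.1 puts R and K at N ± 5.1·n: R = (-4.465, 2.465), K = (4.465, -2.465). Equal radii place C and Z the same way about M: C = M + 5.1·n = (14.00, 35.91), Z = M − 5.1·n = (22.93, 30.98). Then cos ∠RKC = KR·KC / (|KR||KC|), giving 75.05°.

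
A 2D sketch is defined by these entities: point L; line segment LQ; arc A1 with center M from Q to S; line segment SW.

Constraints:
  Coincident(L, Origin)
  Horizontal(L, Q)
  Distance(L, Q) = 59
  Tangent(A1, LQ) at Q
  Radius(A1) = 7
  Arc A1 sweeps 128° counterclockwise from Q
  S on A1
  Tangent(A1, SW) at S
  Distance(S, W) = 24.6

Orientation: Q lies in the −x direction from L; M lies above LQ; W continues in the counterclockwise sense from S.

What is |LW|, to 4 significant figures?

75.18

L is at the origin; L and Q share the same y with |LQ| = 59.0 and Q on the −x side, so Q = (-59.00, 0.000). Since A1 is tangent to LQ there, MQ ⟂ LQ, so M = Q + (0, 7) = (-59.00, 7.000). On A1, Q sits at bearing -90° from M; a 128° counterclockwise sweep puts S at bearing 38°, so S = M + 7.0·(cos 38°, sin 38°) = (-53.48, 11.31). The tangent condition forces MS to be normal to SW, so SW runs along (−sin 38°, cos 38°); with |SW| = 24.6, W = (-68.63, 30.69). Then |LW| = |W − L| = 75.18.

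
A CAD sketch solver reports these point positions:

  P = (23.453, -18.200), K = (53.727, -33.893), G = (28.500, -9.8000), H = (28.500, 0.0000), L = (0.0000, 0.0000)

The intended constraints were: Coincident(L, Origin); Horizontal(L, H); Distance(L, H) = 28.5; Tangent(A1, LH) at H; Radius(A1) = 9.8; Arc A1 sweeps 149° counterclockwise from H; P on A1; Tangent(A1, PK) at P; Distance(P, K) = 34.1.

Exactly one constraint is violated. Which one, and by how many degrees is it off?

Tangent(A1, PK) at P — off by 3.60°.

L = (0.00, 0.00) ✓; L.y = 0.00, H.y = 0.00 ✓; |LH| = 28.50 ✓; ∠(GH, HL) = 90.00° ✓; |GH| = 9.800 ✓; bearing(G→P) − bearing(G→H) = 149.0° ✓; |GP| = 9.800 ✓; ∠(GP, PK) = 86.40° ✗; |PK| = 34.10 ✓.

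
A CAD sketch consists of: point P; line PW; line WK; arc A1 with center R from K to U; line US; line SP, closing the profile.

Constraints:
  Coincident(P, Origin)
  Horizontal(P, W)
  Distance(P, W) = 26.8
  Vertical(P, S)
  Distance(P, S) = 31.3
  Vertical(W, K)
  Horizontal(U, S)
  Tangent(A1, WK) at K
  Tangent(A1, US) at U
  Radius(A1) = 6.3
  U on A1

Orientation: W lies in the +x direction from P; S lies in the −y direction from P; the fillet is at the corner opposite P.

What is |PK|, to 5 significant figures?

36.650

P is at the origin; P and W share the same y with |PW| = 26.8 and W on the +x side, so W = (26.800, 0.0000). PS is vertical with |PS| = 31.3 and S on the −y side, so S = (0.0000, -31.300). The virtual corner opposite P is at (26.800, -31.300). The tangent condition forces RK to be normal to WK and the tangent condition forces RU to be normal to US, with radius 6.3, so the center R sits 6.3 in from both sides at R = (20.500, -25.000). That places the tangent points at K = (26.800, -25.000) on WK and U = (20.500, -31.300) on US. Then |PK| = |K − P| = 36.650.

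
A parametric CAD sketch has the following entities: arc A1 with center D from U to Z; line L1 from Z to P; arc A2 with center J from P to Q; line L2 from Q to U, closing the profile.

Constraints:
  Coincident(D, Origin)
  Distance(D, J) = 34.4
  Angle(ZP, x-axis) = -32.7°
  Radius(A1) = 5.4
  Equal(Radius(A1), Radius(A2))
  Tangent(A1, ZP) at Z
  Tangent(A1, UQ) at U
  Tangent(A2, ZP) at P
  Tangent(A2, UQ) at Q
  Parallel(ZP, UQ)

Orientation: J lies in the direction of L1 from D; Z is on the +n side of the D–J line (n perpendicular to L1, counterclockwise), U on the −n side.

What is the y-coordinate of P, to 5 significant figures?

-14.040

The slot axis is L1's direction at -32.7°, so u = (cos -32.7°, sin -32.7°) = (0.84151, -0.54024) and n = (−sin -32.7°, cos -32.7°) = (0.54024, 0.84151). D is at the origin and J lies 34.4 along u from D, so J = 34.4·u = (28.948, -18.584). Tangency of A1 to both parallel lines with radius 5.4 puts Z and U at D ± 5.4·n: Z = (2.9173, 4.5442), U = (-2.9173, -4.5442). Equal radii place P and Q the same way about J: P = J + 5.4·n = (31.865, -14.040), Q = J − 5.4·n = (26.031, -23.128). So P.y = -14.040.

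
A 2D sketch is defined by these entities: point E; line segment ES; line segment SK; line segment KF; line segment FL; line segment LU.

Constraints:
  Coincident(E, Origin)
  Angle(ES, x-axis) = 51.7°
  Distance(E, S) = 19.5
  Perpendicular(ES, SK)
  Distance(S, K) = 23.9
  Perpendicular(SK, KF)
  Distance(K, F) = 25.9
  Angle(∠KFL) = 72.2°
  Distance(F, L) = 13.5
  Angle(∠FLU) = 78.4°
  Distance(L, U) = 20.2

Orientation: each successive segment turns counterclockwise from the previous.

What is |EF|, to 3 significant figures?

24.7

ES is perpendicular to SK, so SK runs at 142°; with |SK| = 23.9, K = (-6.67, 30.1). SK is perpendicular to KF, so KF runs at -128°; with |KF| = 25.9, F = (-22.7, 9.79). Then |EF| = |F − E| = 24.7.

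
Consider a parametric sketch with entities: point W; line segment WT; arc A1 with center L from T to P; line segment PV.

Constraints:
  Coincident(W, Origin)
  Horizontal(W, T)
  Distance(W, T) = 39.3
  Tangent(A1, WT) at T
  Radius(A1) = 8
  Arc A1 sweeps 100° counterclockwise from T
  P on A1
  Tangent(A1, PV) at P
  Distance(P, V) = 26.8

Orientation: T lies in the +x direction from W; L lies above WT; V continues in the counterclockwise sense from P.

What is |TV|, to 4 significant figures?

35.93

W is at the origin; W and T share the same y with |WT| = 39.3 and T on the +x side, so T = (39.30, 0.000). The tangent condition forces LT to be normal to WT, so L = T + (0, 8) = (39.30, 8.000). On A1, T sits at bearing -90° from L; a 100° counterclockwise sweep puts P at bearing 10°, so P = L + 8.0·(cos 10°, sin 10°) = (47.18, 9.389). Tangency of A1 to PV means the radius LP is perpendicular to PV, so PV runs along (−sin 10°, cos 10°); with |PV| = 26.8, V = (42.52, 35.78). Then |TV| = |V − T| = 35.93.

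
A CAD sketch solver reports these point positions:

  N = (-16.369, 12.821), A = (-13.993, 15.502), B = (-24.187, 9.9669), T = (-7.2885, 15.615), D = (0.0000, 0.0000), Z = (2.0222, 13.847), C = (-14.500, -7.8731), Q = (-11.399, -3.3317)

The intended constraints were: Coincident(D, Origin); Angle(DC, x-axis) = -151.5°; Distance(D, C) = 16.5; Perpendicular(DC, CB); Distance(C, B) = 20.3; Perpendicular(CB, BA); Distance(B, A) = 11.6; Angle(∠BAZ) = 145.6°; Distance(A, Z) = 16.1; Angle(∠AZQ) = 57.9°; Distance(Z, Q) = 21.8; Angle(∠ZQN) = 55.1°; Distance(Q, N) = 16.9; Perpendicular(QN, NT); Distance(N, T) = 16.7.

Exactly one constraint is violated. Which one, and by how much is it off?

Distance(N, T) = 16.7 — off by 7.20.

D = (0.00, 0.00) ✓; DC at -151.5° ✓; |DC| = 16.50 ✓; ∠(DC, CB) = 90.00° ✓; |CB| = 20.30 ✓; ∠(CB, BA) = 90.00° ✓; |BA| = 11.60 ✓; ∠BAZ = 145.6° ✓; |AZ| = 16.10 ✓; ∠AZQ = 57.90° ✓; |ZQ| = 21.80 ✓; ∠ZQN = 55.10° ✓; |QN| = 16.90 ✓; ∠(QN, NT) = 90.00° ✓; |NT| = 9.501 ✗.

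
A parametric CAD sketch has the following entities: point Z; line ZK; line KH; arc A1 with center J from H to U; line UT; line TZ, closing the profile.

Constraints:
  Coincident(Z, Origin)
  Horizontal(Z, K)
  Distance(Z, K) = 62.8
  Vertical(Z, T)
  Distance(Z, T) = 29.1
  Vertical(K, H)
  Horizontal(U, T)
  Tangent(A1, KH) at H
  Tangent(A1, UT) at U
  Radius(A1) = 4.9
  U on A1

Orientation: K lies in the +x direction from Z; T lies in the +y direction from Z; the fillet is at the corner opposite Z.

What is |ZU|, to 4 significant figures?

64.80

Z is at the origin; ZK is horizontal with |ZK| = 62.8 and K on the +x side, so K = (62.80, 0.000). Z and T share the same x with |ZT| = 29.1 and T on the +y side, so T = (0.000, 29.10). The virtual corner opposite Z is at (62.80, 29.10). Tangency of A1 to KH means the radius JH is perpendicular to KH and the tangent condition forces JU to be normal to UT, with radius 4.9, so the center J sits 4.9 in from both sides at J = (57.90, 24.20). That places the tangent points at H = (62.80, 24.20) on KH and U = (57.90, 29.10) on UT. Then |ZU| = |U − Z| = 64.80.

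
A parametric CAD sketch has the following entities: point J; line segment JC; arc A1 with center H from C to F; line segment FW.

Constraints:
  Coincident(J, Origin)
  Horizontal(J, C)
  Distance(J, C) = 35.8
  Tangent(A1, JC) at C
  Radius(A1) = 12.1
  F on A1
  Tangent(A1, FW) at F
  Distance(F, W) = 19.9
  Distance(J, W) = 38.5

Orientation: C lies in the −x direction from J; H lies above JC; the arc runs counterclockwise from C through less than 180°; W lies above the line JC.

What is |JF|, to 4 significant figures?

26.30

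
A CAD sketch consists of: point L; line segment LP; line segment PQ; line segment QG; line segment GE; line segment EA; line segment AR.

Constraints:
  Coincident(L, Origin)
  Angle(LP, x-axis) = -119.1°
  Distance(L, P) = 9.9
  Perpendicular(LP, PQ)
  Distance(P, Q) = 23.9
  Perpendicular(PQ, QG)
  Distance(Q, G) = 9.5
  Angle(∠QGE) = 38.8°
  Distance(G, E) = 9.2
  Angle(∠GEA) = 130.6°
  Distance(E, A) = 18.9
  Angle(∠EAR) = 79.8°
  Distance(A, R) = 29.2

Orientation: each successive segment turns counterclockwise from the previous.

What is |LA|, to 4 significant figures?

33.92

L is at the origin; LP runs at -119.1° with length 9.9, so P = (-4.815, -8.650). The perpendicularity gives PQ at right angles to LP, so PQ runs at -29.10°; with |PQ| = 23.9, Q = (16.07, -20.27). The perpendicularity gives QG at right angles to PQ, so QG runs at 60.90°; with |QG| = 9.5, G = (20.69, -11.97). ∠QGE = 38.8° gives GE at -157.9° from the x-axis; with |GE| = 9.2, E = (12.16, -15.43). ∠GEA = 130.6° gives EA at -108.5° from the x-axis; with |EA| = 18.9, A = (6.168, -33.36). Then |LA| = |A − L| = 33.92.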